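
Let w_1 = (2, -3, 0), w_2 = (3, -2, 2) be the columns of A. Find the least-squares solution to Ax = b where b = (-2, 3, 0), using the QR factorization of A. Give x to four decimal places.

q_1 = w_1/‖w_1‖ = (2, -3, 0)/3.6056 = (0.5547, -0.8321, 0.0000).
r_{12} = q_1·w_2 = 3.3282.
u_2 = w_2 − 3.3282·q_1 = (1.1538, 0.7692, 2.0000).
‖u_2‖ = 2.4337, so q_2 = (0.4741, 0.3161, 0.8218).
Qᵀb = (-3.6056, 0.0000).
Back-substitute: x_2 = 0.0000/2.4337 = 0.0000.
x_1 = (-3.6056 − 3.3282·0.0000)/3.6056 = -1.0000.

x = (-1.0000, 0.0000)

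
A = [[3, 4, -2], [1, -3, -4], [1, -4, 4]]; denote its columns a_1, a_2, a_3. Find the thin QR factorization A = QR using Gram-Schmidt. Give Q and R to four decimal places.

Q = [[0.9045, 0.4236, 0.0485], [0.3015, -0.5551, -0.7752], [0.3015, -0.7158, 0.6299]], R = [[3.3166, 1.5076, -1.8091], [0.0000, 6.2231, -1.4900], [0.0000, 0.0000, 5.5233]]

q_1 = a_1/‖a_1‖ = (3, 1, 1)/3.3166 = (0.9045, 0.3015, 0.3015).
r_{12} = q_1·a_2 = 1.5076.
u_2 = a_2 − 1.5076·q_1 = (2.6364, -3.4545, -4.4545).
‖u_2‖ = 6.2231, so q_2 = (0.4236, -0.5551, -0.7158).
r_{13} = q_1·a_3 = -1.8091; r_{23} = q_2·a_3 = -1.4900.
u_3 = a_3 + 1.8091·q_1 + 1.4900·q_2 = (0.2676, -4.2817, 3.4789).
‖u_3‖ = 5.5233, so q_3 = (0.0485, -0.7752, 0.6299).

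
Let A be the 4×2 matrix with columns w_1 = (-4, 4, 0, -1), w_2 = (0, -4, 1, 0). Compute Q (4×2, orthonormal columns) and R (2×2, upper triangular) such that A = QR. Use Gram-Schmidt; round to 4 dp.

Q = [[-0.6963, -0.6379], [0.6963, -0.6778], [0.0000, 0.3289], [-0.1741, -0.1595]], R = [[5.7446, -2.7852], [0.0000, 3.0401]]

w_1 = (-4, 4, 0, -1); ‖w_1‖ = 5.7446, so q_1 = (-0.6963, 0.6963, 0.0000, -0.1741).
q_1·w_2 = (-0.6963)·0 + 0.6963·(-4) + 0.0000·1 + (-0.1741)·0 = -2.7852.
u_2 = w_2 + 2.7852·q_1 = (-1.9394, -2.0606, 1.0000, -0.4848).
‖u_2‖ = 3.0401, so q_2 = (-0.6379, -0.6778, 0.3289, -0.1595).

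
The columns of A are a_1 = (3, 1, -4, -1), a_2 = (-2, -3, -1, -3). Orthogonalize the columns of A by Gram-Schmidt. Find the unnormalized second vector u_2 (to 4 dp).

u_2 = (-1.7778, -2.9259, -1.2963, -3.0741)

a_1 = (3, 1, -4, -1); ‖a_1‖ = 5.1962, so q_1 = (0.5774, 0.1925, -0.7698, -0.1925).
q_1·a_2 = 0.5774·(-2) + 0.1925·(-3) + (-0.7698)·(-1) + (-0.1925)·(-3) = -0.3849.
u_2 = a_2 + 0.3849·q_1 = (-1.7778, -2.9259, -1.2963, -3.0741).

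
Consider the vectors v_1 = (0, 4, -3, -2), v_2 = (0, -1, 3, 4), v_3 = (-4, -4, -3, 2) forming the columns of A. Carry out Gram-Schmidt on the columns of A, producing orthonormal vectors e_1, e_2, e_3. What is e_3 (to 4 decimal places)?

e_3 = (-0.6443, -0.2594, -0.6052, 0.3890)

v_1 = (0, 4, -3, -2); ‖v_1‖ = 5.3852, so e_1 = (0.0000, 0.7428, -0.5571, -0.3714).
e_1·v_2 = 0.0000·0 + 0.7428·(-1) + (-0.5571)·3 + (-0.3714)·4 = -3.8996.
u_2 = v_2 + 3.8996·e_1 = (0.0000, 1.8966, 0.8276, 2.5517).
‖u_2‖ = 3.2853, so e_2 = (0.0000, 0.5773, 0.2519, 0.7767).
e_1·v_3 = 0.0000·(-4) + 0.7428·(-4) + (-0.5571)·(-3) + (-0.3714)·2 = -2.0426; e_2·v_3 = 0.0000·(-4) + 0.5773·(-4) + 0.2519·(-3) + 0.7767·2 = -1.5114.
u_3 = v_3 + 2.0426·e_1 + 1.5114·e_2 = (-4.0000, -1.6102, -3.7572, 2.4153).
‖u_3‖ = 6.2083, so e_3 = (-0.6443, -0.2594, -0.6052, 0.3890).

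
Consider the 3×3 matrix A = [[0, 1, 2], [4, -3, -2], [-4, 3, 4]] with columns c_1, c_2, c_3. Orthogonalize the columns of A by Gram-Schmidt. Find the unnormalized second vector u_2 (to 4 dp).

u_2 = (1.0000, 0.0000, 0.0000)

c_1 = (0, 4, -4); ‖c_1‖ = 5.6569, so q_1 = (0.0000, 0.7071, -0.7071).
q_1·c_2 = 0.0000·1 + 0.7071·(-3) + (-0.7071)·3 = -4.2426.
u_2 = c_2 + 4.2426·q_1 = (1.0000, 0.0000, 0.0000).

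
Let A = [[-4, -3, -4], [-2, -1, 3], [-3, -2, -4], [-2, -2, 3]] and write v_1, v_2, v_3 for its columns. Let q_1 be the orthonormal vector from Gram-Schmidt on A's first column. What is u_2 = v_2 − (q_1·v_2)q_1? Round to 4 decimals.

v_1 = (-4, -2, -3, -2); ‖v_1‖ = 5.7446, so q_1 = (-0.6963, -0.3482, -0.5222, -0.3482).
q_1·v_2 = (-0.6963)·(-3) + (-0.3482)·(-1) + (-0.5222)·(-2) + (-0.3482)·(-2) = 4.1779.
u_2 = v_2 − 4.1779·q_1 = (-0.0909, 0.4545, 0.1818, -0.5455).

u_2 = (-0.0909, 0.4545, 0.1818, -0.5455)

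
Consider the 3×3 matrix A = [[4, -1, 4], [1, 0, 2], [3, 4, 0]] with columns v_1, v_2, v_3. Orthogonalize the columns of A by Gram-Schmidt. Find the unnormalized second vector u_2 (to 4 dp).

q_1 = v_1/‖v_1‖ = (4, 1, 3)/5.0990 = (0.7845, 0.1961, 0.5883).
r_{12} = q_1·v_2 = 1.5689.
u_2 = v_2 − 1.5689·q_1 = (-2.2308, -0.3077, 3.0769).

u_2 = (-2.2308, -0.3077, 3.0769)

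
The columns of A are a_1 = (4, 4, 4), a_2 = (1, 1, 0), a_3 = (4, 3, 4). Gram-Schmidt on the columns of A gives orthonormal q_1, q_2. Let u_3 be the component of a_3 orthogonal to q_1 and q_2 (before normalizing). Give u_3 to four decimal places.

u_3 = (0.5000, -0.5000, 0.0000)

a_1 = (4, 4, 4); ‖a_1‖ = 6.9282, so q_1 = (0.5774, 0.5774, 0.5774).
q_1·a_2 = 0.5774·1 + 0.5774·1 + 0.5774·0 = 1.1547.
u_2 = a_2 − 1.1547·q_1 = (0.3333, 0.3333, -0.6667).
‖u_2‖ = 0.8165, so q_2 = (0.4082, 0.4082, -0.8165).
q_1·a_3 = 0.5774·4 + 0.5774·3 + 0.5774·4 = 6.3509; q_2·a_3 = 0.4082·4 + 0.4082·3 + (-0.8165)·4 = -0.4082.
u_3 = a_3 − 6.3509·q_1 + 0.4082·q_2 = (0.5000, -0.5000, 0.0000).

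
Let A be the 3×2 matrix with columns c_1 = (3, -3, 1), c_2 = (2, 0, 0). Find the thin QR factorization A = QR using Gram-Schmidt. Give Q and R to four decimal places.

c_1 = (3, -3, 1); ‖c_1‖ = 4.3589, so e_1 = (0.6882, -0.6882, 0.2294).
e_1·c_2 = 0.6882·2 + (-0.6882)·0 + 0.2294·0 = 1.3765.
u_2 = c_2 − 1.3765·e_1 = (1.0526, 0.9474, -0.3158).
‖u_2‖ = 1.4510, so e_2 = (0.7255, 0.6529, -0.2176).

Q = [[0.6882, 0.7255], [-0.6882, 0.6529], [0.2294, -0.2176]], R = [[4.3589, 1.3765], [0.0000, 1.4510]]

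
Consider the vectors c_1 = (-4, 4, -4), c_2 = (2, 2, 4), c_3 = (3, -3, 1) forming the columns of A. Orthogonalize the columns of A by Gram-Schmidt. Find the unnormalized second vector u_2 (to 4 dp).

q_1 = c_1/‖c_1‖ = (-4, 4, -4)/6.9282 = (-0.5774, 0.5774, -0.5774).
r_{12} = q_1·c_2 = -2.3094.
u_2 = c_2 + 2.3094·q_1 = (0.6667, 3.3333, 2.6667).

u_2 = (0.6667, 3.3333, 2.6667)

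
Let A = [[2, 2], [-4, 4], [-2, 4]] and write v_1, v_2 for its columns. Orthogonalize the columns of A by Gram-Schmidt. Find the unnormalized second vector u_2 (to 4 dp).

u_2 = (3.6667, 0.6667, 2.3333)

v_1 = (2, -4, -2); ‖v_1‖ = 4.8990, so e_1 = (0.4082, -0.8165, -0.4082).
e_1·v_2 = 0.4082·2 + (-0.8165)·4 + (-0.4082)·4 = -4.0825.
u_2 = v_2 + 4.0825·e_1 = (3.6667, 0.6667, 2.3333).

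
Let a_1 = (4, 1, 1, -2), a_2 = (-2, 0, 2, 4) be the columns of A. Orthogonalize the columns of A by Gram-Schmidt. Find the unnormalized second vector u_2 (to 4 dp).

a_1 = (4, 1, 1, -2); ‖a_1‖ = 4.6904, so e_1 = (0.8528, 0.2132, 0.2132, -0.4264).
e_1·a_2 = 0.8528·(-2) + 0.2132·0 + 0.2132·2 + (-0.4264)·4 = -2.9848.
u_2 = a_2 + 2.9848·e_1 = (0.5455, 0.6364, 2.6364, 2.7273).

u_2 = (0.5455, 0.6364, 2.6364, 2.7273)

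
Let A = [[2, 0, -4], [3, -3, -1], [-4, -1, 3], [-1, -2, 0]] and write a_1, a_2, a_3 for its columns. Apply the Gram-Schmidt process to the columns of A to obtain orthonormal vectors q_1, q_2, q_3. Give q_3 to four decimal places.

q_1 = a_1/‖a_1‖ = (2, 3, -4, -1)/5.4772 = (0.3651, 0.5477, -0.7303, -0.1826).
r_{12} = q_1·a_2 = -0.5477.
u_2 = a_2 + 0.5477·q_1 = (0.2000, -2.7000, -1.4000, -2.1000).
‖u_2‖ = 3.7014, so q_2 = (0.0540, -0.7295, -0.3782, -0.5674).
r_{13} = q_1·a_3 = -4.1992; r_{23} = q_2·a_3 = -0.6214.
u_3 = a_3 + 4.1992·q_1 + 0.6214·q_2 = (-2.4331, 0.8467, -0.3017, -1.1192).
‖u_3‖ = 2.8250, so q_3 = (-0.8613, 0.2997, -0.1068, -0.3962).

q_3 = (-0.8613, 0.2997, -0.1068, -0.3962)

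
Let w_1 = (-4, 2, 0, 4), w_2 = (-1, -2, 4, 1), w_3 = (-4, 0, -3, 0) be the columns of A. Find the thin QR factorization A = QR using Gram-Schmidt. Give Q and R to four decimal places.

Q = [[-0.6667, -0.1197, -0.6746], [0.3333, -0.4786, -0.5172], [0.0000, 0.8615, -0.3232], [0.6667, 0.1197, -0.4160]], R = [[6.0000, 0.6667, 2.6667], [0.0000, 4.6428, -2.1060], [0.0000, 0.0000, 3.6679]]

w_1 = (-4, 2, 0, 4); ‖w_1‖ = 6.0000, so q_1 = (-0.6667, 0.3333, 0.0000, 0.6667).
q_1·w_2 = (-0.6667)·(-1) + 0.3333·(-2) + 0.0000·4 + 0.6667·1 = 0.6667.
u_2 = w_2 − 0.6667·q_1 = (-0.5556, -2.2222, 4.0000, 0.5556).
‖u_2‖ = 4.6428, so q_2 = (-0.1197, -0.4786, 0.8615, 0.1197).
q_1·w_3 = (-0.6667)·(-4) + 0.3333·0 + 0.0000·(-3) + 0.6667·0 = 2.6667; q_2·w_3 = (-0.1197)·(-4) + (-0.4786)·0 + 0.8615·(-3) + 0.1197·0 = -2.1060.
u_3 = w_3 − 2.6667·q_1 + 2.1060·q_2 = (-2.4742, -1.8969, -1.1856, -1.5258).
‖u_3‖ = 3.6679, so q_3 = (-0.6746, -0.5172, -0.3232, -0.4160).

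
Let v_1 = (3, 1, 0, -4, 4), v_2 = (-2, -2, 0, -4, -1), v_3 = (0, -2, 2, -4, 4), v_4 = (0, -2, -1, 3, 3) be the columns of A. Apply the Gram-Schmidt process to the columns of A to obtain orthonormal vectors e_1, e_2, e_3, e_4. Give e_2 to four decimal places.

e_2 = (-0.4607, -0.4223, 0.0000, -0.7294, -0.2783)

v_1 = (3, 1, 0, -4, 4); ‖v_1‖ = 6.4807, so e_1 = (0.4629, 0.1543, 0.0000, -0.6172, 0.6172).
e_1·v_2 = 0.4629·(-2) + 0.1543·(-2) + 0.0000·0 + (-0.6172)·(-4) + 0.6172·(-1) = 0.6172.
u_2 = v_2 − 0.6172·e_1 = (-2.2857, -2.0952, 0.0000, -3.6190, -1.3810).
‖u_2‖ = 4.9618, so e_2 = (-0.4607, -0.4223, 0.0000, -0.7294, -0.2783).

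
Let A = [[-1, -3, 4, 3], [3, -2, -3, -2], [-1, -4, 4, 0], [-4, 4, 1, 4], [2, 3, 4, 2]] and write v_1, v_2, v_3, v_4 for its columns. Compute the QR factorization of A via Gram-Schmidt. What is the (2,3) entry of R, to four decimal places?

v_1 = (-1, 3, -1, -4, 2); ‖v_1‖ = 5.5678, so e_1 = (-0.1796, 0.5388, -0.1796, -0.7184, 0.3592).
e_1·v_2 = (-0.1796)·(-3) + 0.5388·(-2) + (-0.1796)·(-4) + (-0.7184)·4 + 0.3592·3 = -1.6164.
u_2 = v_2 + 1.6164·e_1 = (-3.2903, -1.1290, -4.2903, 2.8387, 3.5806).
‖u_2‖ = 7.1685, so e_2 = (-0.4590, -0.1575, -0.5985, 0.3960, 0.4995).
r_{23} = e_2·v_3 = -1.3635.

r_{23} = -1.3635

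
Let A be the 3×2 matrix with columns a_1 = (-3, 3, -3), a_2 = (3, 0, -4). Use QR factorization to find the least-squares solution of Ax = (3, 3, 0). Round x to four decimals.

a_1 = (-3, 3, -3); ‖a_1‖ = 5.1962, so e_1 = (-0.5774, 0.5774, -0.5774).
e_1·a_2 = (-0.5774)·3 + 0.5774·0 + (-0.5774)·(-4) = 0.5774.
u_2 = a_2 − 0.5774·e_1 = (3.3333, -0.3333, -3.6667).
‖u_2‖ = 4.9666, so e_2 = (0.6712, -0.0671, -0.7383).
Qᵀb = (0.0000, 1.8121).
Back-substitute: x_2 = 1.8121/4.9666 = 0.3649.
x_1 = (0.0000 − 0.5774·0.3649)/5.1962 = -0.0405.

x = (-0.0405, 0.3649)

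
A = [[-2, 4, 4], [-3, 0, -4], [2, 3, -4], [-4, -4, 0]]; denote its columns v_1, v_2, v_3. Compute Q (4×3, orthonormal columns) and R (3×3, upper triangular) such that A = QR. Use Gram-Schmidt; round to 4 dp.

Q = [[-0.3482, 0.8188, 0.4351], [-0.5222, 0.2149, -0.6696], [0.3482, 0.3634, -0.6017], [-0.6963, -0.3889, -0.0162]], R = [[5.7446, 2.4371, -0.6963], [0.0000, 5.9212, 0.9621], [0.0000, 0.0000, 6.8256]]

e_1 = v_1/‖v_1‖ = (-2, -3, 2, -4)/5.7446 = (-0.3482, -0.5222, 0.3482, -0.6963).
r_{12} = e_1·v_2 = 2.4371.
u_2 = v_2 − 2.4371·e_1 = (4.8485, 1.2727, 2.1515, -2.3030).
‖u_2‖ = 5.9212, so e_2 = (0.8188, 0.2149, 0.3634, -0.3889).
r_{13} = e_1·v_3 = -0.6963; r_{23} = e_2·v_3 = 0.9621.
u_3 = v_3 + 0.6963·e_1 − 0.9621·e_2 = (2.9697, -4.5704, -4.1072, -0.1106).
‖u_3‖ = 6.8256, so e_3 = (0.4351, -0.6696, -0.6017, -0.0162).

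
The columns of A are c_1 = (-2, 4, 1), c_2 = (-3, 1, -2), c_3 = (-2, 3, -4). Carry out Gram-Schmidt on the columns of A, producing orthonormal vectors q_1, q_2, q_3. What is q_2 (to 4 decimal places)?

q_1 = c_1/‖c_1‖ = (-2, 4, 1)/4.5826 = (-0.4364, 0.8729, 0.2182).
r_{12} = q_1·c_2 = 1.7457.
u_2 = c_2 − 1.7457·q_1 = (-2.2381, -0.5238, -2.3810).
‖u_2‖ = 3.3094, so q_2 = (-0.6763, -0.1583, -0.7194).

q_2 = (-0.6763, -0.1583, -0.7194)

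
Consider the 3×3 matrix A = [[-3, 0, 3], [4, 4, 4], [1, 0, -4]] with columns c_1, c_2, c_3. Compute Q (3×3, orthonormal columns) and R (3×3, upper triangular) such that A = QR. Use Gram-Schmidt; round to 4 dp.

Q = [[-0.5883, 0.7442, -0.3162], [0.7845, 0.6202, 0.0000], [0.1961, -0.2481, -0.9487]], R = [[5.0990, 3.1379, 0.5883], [0.0000, 2.4807, 5.7056], [0.0000, 0.0000, 2.8460]]

q_1 = c_1/‖c_1‖ = (-3, 4, 1)/5.0990 = (-0.5883, 0.7845, 0.1961).
r_{12} = q_1·c_2 = 3.1379.
u_2 = c_2 − 3.1379·q_1 = (1.8462, 1.5385, -0.6154).
‖u_2‖ = 2.4807, so q_2 = (0.7442, 0.6202, -0.2481).
r_{13} = q_1·c_3 = 0.5883; r_{23} = q_2·c_3 = 5.7056.
u_3 = c_3 − 0.5883·q_1 − 5.7056·q_2 = (-0.9000, 0.0000, -2.7000).
‖u_3‖ = 2.8460, so q_3 = (-0.3162, 0.0000, -0.9487).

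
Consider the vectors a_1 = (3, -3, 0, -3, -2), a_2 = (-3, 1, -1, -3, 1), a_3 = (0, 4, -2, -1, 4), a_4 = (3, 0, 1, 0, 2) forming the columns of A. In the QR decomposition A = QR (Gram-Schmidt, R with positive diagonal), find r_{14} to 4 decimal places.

e_1 = a_1/‖a_1‖ = (3, -3, 0, -3, -2)/5.5678 = (0.5388, -0.5388, 0.0000, -0.5388, -0.3592).
r_{14} = e_1·a_4 = 0.8980.

r_{14} = 0.8980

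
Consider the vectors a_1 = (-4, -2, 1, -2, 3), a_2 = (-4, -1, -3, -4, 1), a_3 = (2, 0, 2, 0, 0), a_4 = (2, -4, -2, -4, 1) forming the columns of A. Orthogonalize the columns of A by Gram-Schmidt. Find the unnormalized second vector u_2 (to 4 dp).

u_2 = (-0.9412, 0.5294, -3.7647, -2.4706, -1.2941)

e_1 = a_1/‖a_1‖ = (-4, -2, 1, -2, 3)/5.8310 = (-0.6860, -0.3430, 0.1715, -0.3430, 0.5145).
r_{12} = e_1·a_2 = 4.4590.
u_2 = a_2 − 4.4590·e_1 = (-0.9412, 0.5294, -3.7647, -2.4706, -1.2941).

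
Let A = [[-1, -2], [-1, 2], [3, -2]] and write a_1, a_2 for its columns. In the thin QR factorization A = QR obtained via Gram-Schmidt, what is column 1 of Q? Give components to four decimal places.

a_1 = (-1, -1, 3); ‖a_1‖ = 3.3166, so q_1 = (-0.3015, -0.3015, 0.9045).

q_1 = (-0.3015, -0.3015, 0.9045)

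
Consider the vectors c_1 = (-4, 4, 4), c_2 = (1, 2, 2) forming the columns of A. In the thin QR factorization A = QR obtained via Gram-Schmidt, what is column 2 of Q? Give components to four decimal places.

e_2 = (0.8165, 0.4082, 0.4082)

e_1 = c_1/‖c_1‖ = (-4, 4, 4)/6.9282 = (-0.5774, 0.5774, 0.5774).
r_{12} = e_1·c_2 = 1.7321.
u_2 = c_2 − 1.7321·e_1 = (2.0000, 1.0000, 1.0000).
‖u_2‖ = 2.4495, so e_2 = (0.8165, 0.4082, 0.4082).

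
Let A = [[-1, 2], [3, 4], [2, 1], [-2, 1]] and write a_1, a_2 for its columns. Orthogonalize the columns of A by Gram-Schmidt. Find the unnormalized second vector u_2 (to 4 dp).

a_1 = (-1, 3, 2, -2); ‖a_1‖ = 4.2426, so e_1 = (-0.2357, 0.7071, 0.4714, -0.4714).
e_1·a_2 = (-0.2357)·2 + 0.7071·4 + 0.4714·1 + (-0.4714)·1 = 2.3570.
u_2 = a_2 − 2.3570·e_1 = (2.5556, 2.3333, -0.1111, 2.1111).

u_2 = (2.5556, 2.3333, -0.1111, 2.1111)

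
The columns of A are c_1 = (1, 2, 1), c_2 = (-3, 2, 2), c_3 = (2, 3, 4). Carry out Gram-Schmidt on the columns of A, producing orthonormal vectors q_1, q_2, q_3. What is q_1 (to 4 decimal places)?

q_1 = (0.4082, 0.8165, 0.4082)

c_1 = (1, 2, 1); ‖c_1‖ = 2.4495, so q_1 = (0.4082, 0.8165, 0.4082).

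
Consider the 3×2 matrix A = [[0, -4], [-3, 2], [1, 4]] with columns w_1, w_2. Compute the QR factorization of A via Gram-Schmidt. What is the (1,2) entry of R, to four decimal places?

w_1 = (0, -3, 1); ‖w_1‖ = 3.1623, so e_1 = (0.0000, -0.9487, 0.3162).
r_{12} = e_1·w_2 = -0.6325.

r_{12} = -0.6325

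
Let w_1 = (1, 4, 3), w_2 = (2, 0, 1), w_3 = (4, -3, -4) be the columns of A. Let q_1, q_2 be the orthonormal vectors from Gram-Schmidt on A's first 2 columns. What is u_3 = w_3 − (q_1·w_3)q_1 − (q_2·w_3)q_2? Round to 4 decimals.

w_1 = (1, 4, 3); ‖w_1‖ = 5.0990, so q_1 = (0.1961, 0.7845, 0.5883).
q_1·w_2 = 0.1961·2 + 0.7845·0 + 0.5883·1 = 0.9806.
u_2 = w_2 − 0.9806·q_1 = (1.8077, -0.7692, 0.4231).
‖u_2‖ = 2.0096, so q_2 = (0.8995, -0.3828, 0.2105).
q_1·w_3 = 0.1961·4 + 0.7845·(-3) + 0.5883·(-4) = -3.9223; q_2·w_3 = 0.8995·4 + (-0.3828)·(-3) + 0.2105·(-4) = 3.9044.
u_3 = w_3 + 3.9223·q_1 − 3.9044·q_2 = (1.2571, 1.5714, -2.5143).

u_3 = (1.2571, 1.5714, -2.5143)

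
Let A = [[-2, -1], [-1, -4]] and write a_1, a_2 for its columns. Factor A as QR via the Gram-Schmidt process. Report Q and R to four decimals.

Q = [[-0.8944, 0.4472], [-0.4472, -0.8944]], R = [[2.2361, 2.6833], [0.0000, 3.1305]]

q_1 = a_1/‖a_1‖ = (-2, -1)/2.2361 = (-0.8944, -0.4472).
r_{12} = q_1·a_2 = 2.6833.
u_2 = a_2 − 2.6833·q_1 = (1.4000, -2.8000).
‖u_2‖ = 3.1305, so q_2 = (0.4472, -0.8944).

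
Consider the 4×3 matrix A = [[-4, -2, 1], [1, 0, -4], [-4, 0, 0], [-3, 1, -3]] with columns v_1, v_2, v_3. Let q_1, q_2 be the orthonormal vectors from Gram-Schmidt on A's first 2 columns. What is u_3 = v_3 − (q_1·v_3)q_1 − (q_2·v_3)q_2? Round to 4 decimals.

u_3 = (-0.6757, -4.1622, 0.6486, -1.3514)

v_1 = (-4, 1, -4, -3); ‖v_1‖ = 6.4807, so q_1 = (-0.6172, 0.1543, -0.6172, -0.4629).
q_1·v_2 = (-0.6172)·(-2) + 0.1543·0 + (-0.6172)·0 + (-0.4629)·1 = 0.7715.
u_2 = v_2 − 0.7715·q_1 = (-1.5238, -0.1190, 0.4762, 1.3571).
‖u_2‖ = 2.0988, so q_2 = (-0.7261, -0.0567, 0.2269, 0.6466).
q_1·v_3 = (-0.6172)·1 + 0.1543·(-4) + (-0.6172)·0 + (-0.4629)·(-3) = 0.1543; q_2·v_3 = (-0.7261)·1 + (-0.0567)·(-4) + 0.2269·0 + 0.6466·(-3) = -2.4391.
u_3 = v_3 − 0.1543·q_1 + 2.4391·q_2 = (-0.6757, -4.1622, 0.6486, -1.3514).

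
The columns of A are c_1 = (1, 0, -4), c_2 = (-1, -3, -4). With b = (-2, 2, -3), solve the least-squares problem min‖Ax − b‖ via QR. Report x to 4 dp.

c_1 = (1, 0, -4); ‖c_1‖ = 4.1231, so q_1 = (0.2425, 0.0000, -0.9701).
q_1·c_2 = 0.2425·(-1) + 0.0000·(-3) + (-0.9701)·(-4) = 3.6380.
u_2 = c_2 − 3.6380·q_1 = (-1.8824, -3.0000, -0.4706).
‖u_2‖ = 3.5728, so q_2 = (-0.5269, -0.8397, -0.1317).
Qᵀb = (2.4254, -0.2305).
Back-substitute: x_2 = -0.2305/3.5728 = -0.0645.
x_1 = (2.4254 − 3.6380·(-0.0645))/4.1231 = 0.6452.

x = (0.6452, -0.0645)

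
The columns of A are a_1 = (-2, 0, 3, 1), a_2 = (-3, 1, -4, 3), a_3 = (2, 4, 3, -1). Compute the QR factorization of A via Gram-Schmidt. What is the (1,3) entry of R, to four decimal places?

r_{13} = 1.0690

a_1 = (-2, 0, 3, 1); ‖a_1‖ = 3.7417, so e_1 = (-0.5345, 0.0000, 0.8018, 0.2673).
r_{13} = e_1·a_3 = 1.0690.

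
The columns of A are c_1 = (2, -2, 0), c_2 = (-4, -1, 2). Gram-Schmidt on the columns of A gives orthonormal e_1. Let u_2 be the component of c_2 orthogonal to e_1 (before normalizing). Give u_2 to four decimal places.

c_1 = (2, -2, 0); ‖c_1‖ = 2.8284, so e_1 = (0.7071, -0.7071, 0.0000).
e_1·c_2 = 0.7071·(-4) + (-0.7071)·(-1) + 0.0000·2 = -2.1213.
u_2 = c_2 + 2.1213·e_1 = (-2.5000, -2.5000, 2.0000).

u_2 = (-2.5000, -2.5000, 2.0000)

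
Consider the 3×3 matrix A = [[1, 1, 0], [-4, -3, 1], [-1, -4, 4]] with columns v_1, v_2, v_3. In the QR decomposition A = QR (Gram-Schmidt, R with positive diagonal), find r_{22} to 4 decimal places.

r_{22} = 3.1535

q_1 = v_1/‖v_1‖ = (1, -4, -1)/4.2426 = (0.2357, -0.9428, -0.2357).
r_{12} = q_1·v_2 = 4.0069.
u_2 = v_2 − 4.0069·q_1 = (0.0556, 0.7778, -3.0556).
r_{22} = ‖u_2‖ = 3.1535.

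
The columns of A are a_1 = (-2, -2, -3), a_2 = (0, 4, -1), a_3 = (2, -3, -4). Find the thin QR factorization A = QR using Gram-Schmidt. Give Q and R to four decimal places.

a_1 = (-2, -2, -3); ‖a_1‖ = 4.1231, so e_1 = (-0.4851, -0.4851, -0.7276).
e_1·a_2 = (-0.4851)·0 + (-0.4851)·4 + (-0.7276)·(-1) = -1.2127.
u_2 = a_2 + 1.2127·e_1 = (-0.5882, 3.4118, -1.8824).
‖u_2‖ = 3.9407, so e_2 = (-0.1493, 0.8658, -0.4777).
e_1·a_3 = (-0.4851)·2 + (-0.4851)·(-3) + (-0.7276)·(-4) = 3.3955; e_2·a_3 = (-0.1493)·2 + 0.8658·(-3) + (-0.4777)·(-4) = -0.9852.
u_3 = a_3 − 3.3955·e_1 + 0.9852·e_2 = (3.5000, -0.5000, -2.0000).
‖u_3‖ = 4.0620, so e_3 = (0.8616, -0.1231, -0.4924).

Q = [[-0.4851, -0.1493, 0.8616], [-0.4851, 0.8658, -0.1231], [-0.7276, -0.4777, -0.4924]], R = [[4.1231, -1.2127, 3.3955], [0.0000, 3.9407, -0.9852], [0.0000, 0.0000, 4.0620]]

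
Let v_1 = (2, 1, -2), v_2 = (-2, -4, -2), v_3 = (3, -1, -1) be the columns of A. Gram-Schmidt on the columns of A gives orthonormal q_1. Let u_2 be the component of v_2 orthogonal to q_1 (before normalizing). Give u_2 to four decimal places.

u_2 = (-1.1111, -3.5556, -2.8889)

v_1 = (2, 1, -2); ‖v_1‖ = 3.0000, so q_1 = (0.6667, 0.3333, -0.6667).
q_1·v_2 = 0.6667·(-2) + 0.3333·(-4) + (-0.6667)·(-2) = -1.3333.
u_2 = v_2 + 1.3333·q_1 = (-1.1111, -3.5556, -2.8889).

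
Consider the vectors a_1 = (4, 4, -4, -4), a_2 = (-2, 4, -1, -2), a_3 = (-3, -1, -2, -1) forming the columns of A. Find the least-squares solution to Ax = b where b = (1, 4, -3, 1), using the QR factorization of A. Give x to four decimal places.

x = (0.2924, 0.4196, -0.2232)

e_1 = a_1/‖a_1‖ = (4, 4, -4, -4)/8.0000 = (0.5000, 0.5000, -0.5000, -0.5000).
r_{12} = e_1·a_2 = 2.5000.
u_2 = a_2 − 2.5000·e_1 = (-3.2500, 2.7500, 0.2500, -0.7500).
‖u_2‖ = 4.3301, so e_2 = (-0.7506, 0.6351, 0.0577, -0.1732).
r_{13} = e_1·a_3 = -0.5000; r_{23} = e_2·a_3 = 1.6743.
u_3 = a_3 + 0.5000·e_1 − 1.6743·e_2 = (-1.4933, -1.8133, -2.3467, -0.9600).
‖u_3‖ = 3.4564, so e_3 = (-0.4320, -0.5246, -0.6789, -0.2777).
Qᵀb = (3.5000, 1.4434, -0.7715).
Back-substitute: x_3 = -0.7715/3.4564 = -0.2232.
x_2 = (1.4434 − 1.6743·(-0.2232))/4.3301 = 0.4196.
x_1 = (3.5000 − 2.5000·0.4196 + 0.5000·(-0.2232))/8.0000 = 0.2924.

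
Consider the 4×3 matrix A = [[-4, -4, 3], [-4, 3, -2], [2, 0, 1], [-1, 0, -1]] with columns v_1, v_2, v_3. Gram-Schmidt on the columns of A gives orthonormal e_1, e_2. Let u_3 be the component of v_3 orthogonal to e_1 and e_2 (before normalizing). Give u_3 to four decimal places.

v_1 = (-4, -4, 2, -1); ‖v_1‖ = 6.0828, so e_1 = (-0.6576, -0.6576, 0.3288, -0.1644).
e_1·v_2 = (-0.6576)·(-4) + (-0.6576)·3 + 0.3288·0 + (-0.1644)·0 = 0.6576.
u_2 = v_2 − 0.6576·e_1 = (-3.5676, 3.4324, -0.2162, 0.1081).
‖u_2‖ = 4.9566, so e_2 = (-0.7198, 0.6925, -0.0436, 0.0218).
e_1·v_3 = (-0.6576)·3 + (-0.6576)·(-2) + 0.3288·1 + (-0.1644)·(-1) = -0.1644; e_2·v_3 = (-0.7198)·3 + 0.6925·(-2) + (-0.0436)·1 + 0.0218·(-1) = -3.6097.
u_3 = v_3 + 0.1644·e_1 + 3.6097·e_2 = (0.2937, 0.3916, 0.8966, -0.9483).

u_3 = (0.2937, 0.3916, 0.8966, -0.9483)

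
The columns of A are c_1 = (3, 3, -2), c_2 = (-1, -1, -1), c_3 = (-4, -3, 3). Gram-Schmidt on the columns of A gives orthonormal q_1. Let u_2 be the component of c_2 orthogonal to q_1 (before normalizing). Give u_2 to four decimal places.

q_1 = c_1/‖c_1‖ = (3, 3, -2)/4.6904 = (0.6396, 0.6396, -0.4264).
r_{12} = q_1·c_2 = -0.8528.
u_2 = c_2 + 0.8528·q_1 = (-0.4545, -0.4545, -1.3636).

u_2 = (-0.4545, -0.4545, -1.3636)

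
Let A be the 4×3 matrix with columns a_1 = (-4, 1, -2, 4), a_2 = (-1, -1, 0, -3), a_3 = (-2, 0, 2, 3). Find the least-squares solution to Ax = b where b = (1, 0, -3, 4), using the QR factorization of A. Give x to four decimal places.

x = (0.5118, -1.2465, -0.7596)

a_1 = (-4, 1, -2, 4); ‖a_1‖ = 6.0828, so q_1 = (-0.6576, 0.1644, -0.3288, 0.6576).
q_1·a_2 = (-0.6576)·(-1) + 0.1644·(-1) + (-0.3288)·0 + 0.6576·(-3) = -1.4796.
u_2 = a_2 + 1.4796·q_1 = (-1.9730, -0.7568, -0.4865, -2.0270).
‖u_2‖ = 2.9683, so q_2 = (-0.6647, -0.2549, -0.1639, -0.6829).
q_1·a_3 = (-0.6576)·(-2) + 0.1644·0 + (-0.3288)·2 + 0.6576·3 = 2.6304; q_2·a_3 = (-0.6647)·(-2) + (-0.2549)·0 + (-0.1639)·2 + (-0.6829)·3 = -1.0471.
u_3 = a_3 − 2.6304·q_1 + 1.0471·q_2 = (-0.9663, -0.6994, 2.6933, 0.5552).
‖u_3‖ = 2.9974, so q_3 = (-0.3224, -0.2333, 0.8985, 0.1852).
Qᵀb = (2.9592, -2.9046, -2.2770).
Back-substitute: x_3 = -2.2770/2.9974 = -0.7596.
x_2 = (-2.9046 + 1.0471·(-0.7596))/2.9683 = -1.2465.
x_1 = (2.9592 + 1.4796·(-1.2465) − 2.6304·(-0.7596))/6.0828 = 0.5118.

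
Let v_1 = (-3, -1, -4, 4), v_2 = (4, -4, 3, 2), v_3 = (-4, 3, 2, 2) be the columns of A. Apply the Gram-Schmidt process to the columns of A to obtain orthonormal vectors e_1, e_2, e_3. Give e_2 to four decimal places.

v_1 = (-3, -1, -4, 4); ‖v_1‖ = 6.4807, so e_1 = (-0.4629, -0.1543, -0.6172, 0.6172).
e_1·v_2 = (-0.4629)·4 + (-0.1543)·(-4) + (-0.6172)·3 + 0.6172·2 = -1.8516.
u_2 = v_2 + 1.8516·e_1 = (3.1429, -4.2857, 1.8571, 3.1429).
‖u_2‖ = 6.4476, so e_2 = (0.4874, -0.6647, 0.2880, 0.4874).

e_2 = (0.4874, -0.6647, 0.2880, 0.4874)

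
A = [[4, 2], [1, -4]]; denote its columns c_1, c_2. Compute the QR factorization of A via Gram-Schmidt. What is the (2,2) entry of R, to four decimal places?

r_{22} = 4.3656

c_1 = (4, 1); ‖c_1‖ = 4.1231, so e_1 = (0.9701, 0.2425).
e_1·c_2 = 0.9701·2 + 0.2425·(-4) = 0.9701.
u_2 = c_2 − 0.9701·e_1 = (1.0588, -4.2353).
r_{22} = ‖u_2‖ = 4.3656.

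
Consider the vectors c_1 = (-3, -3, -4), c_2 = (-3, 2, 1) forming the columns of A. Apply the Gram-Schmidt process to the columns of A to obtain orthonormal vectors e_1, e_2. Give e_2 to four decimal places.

c_1 = (-3, -3, -4); ‖c_1‖ = 5.8310, so e_1 = (-0.5145, -0.5145, -0.6860).
e_1·c_2 = (-0.5145)·(-3) + (-0.5145)·2 + (-0.6860)·1 = -0.1715.
u_2 = c_2 + 0.1715·e_1 = (-3.0882, 1.9118, 0.8824).
‖u_2‖ = 3.7377, so e_2 = (-0.8262, 0.5115, 0.2361).

e_2 = (-0.8262, 0.5115, 0.2361)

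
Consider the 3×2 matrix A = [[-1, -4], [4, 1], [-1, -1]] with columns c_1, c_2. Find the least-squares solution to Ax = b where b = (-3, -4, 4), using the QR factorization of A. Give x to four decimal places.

c_1 = (-1, 4, -1); ‖c_1‖ = 4.2426, so q_1 = (-0.2357, 0.9428, -0.2357).
q_1·c_2 = (-0.2357)·(-4) + 0.9428·1 + (-0.2357)·(-1) = 2.1213.
u_2 = c_2 − 2.1213·q_1 = (-3.5000, -1.0000, -0.5000).
‖u_2‖ = 3.6742, so q_2 = (-0.9526, -0.2722, -0.1361).
Qᵀb = (-4.0069, 3.4021).
Back-substitute: x_2 = 3.4021/3.6742 = 0.9259.
x_1 = (-4.0069 − 2.1213·0.9259)/4.2426 = -1.4074.

x = (-1.4074, 0.9259)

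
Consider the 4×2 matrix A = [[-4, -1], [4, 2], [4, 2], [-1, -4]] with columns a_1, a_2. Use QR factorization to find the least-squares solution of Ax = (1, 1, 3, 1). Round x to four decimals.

x = (0.3128, -0.1803)

q_1 = a_1/‖a_1‖ = (-4, 4, 4, -1)/7.0000 = (-0.5714, 0.5714, 0.5714, -0.1429).
r_{12} = q_1·a_2 = 3.4286.
u_2 = a_2 − 3.4286·q_1 = (0.9592, 0.0408, 0.0408, -3.5102).
‖u_2‖ = 3.6394, so q_2 = (0.2636, 0.0112, 0.0112, -0.9645).
Qᵀb = (1.5714, -0.6561).
Back-substitute: x_2 = -0.6561/3.6394 = -0.1803.
x_1 = (1.5714 − 3.4286·(-0.1803))/7.0000 = 0.3128.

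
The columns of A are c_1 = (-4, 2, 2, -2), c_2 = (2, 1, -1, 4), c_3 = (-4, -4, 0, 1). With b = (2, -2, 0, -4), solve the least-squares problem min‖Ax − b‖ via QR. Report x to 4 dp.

c_1 = (-4, 2, 2, -2); ‖c_1‖ = 5.2915, so q_1 = (-0.7559, 0.3780, 0.3780, -0.3780).
q_1·c_2 = (-0.7559)·2 + 0.3780·1 + 0.3780·(-1) + (-0.3780)·4 = -3.0237.
u_2 = c_2 + 3.0237·q_1 = (-0.2857, 2.1429, 0.1429, 2.8571).
‖u_2‖ = 3.5857, so q_2 = (-0.0797, 0.5976, 0.0398, 0.7968).
q_1·c_3 = (-0.7559)·(-4) + 0.3780·(-4) + 0.3780·0 + (-0.3780)·1 = 1.1339; q_2·c_3 = (-0.0797)·(-4) + 0.5976·(-4) + 0.0398·0 + 0.7968·1 = -1.2749.
u_3 = c_3 − 1.1339·q_1 + 1.2749·q_2 = (-3.2444, -3.6667, -0.3778, 2.4444).
‖u_3‖ = 5.4853, so q_3 = (-0.5915, -0.6684, -0.0689, 0.4456).
Qᵀb = (-0.7559, -4.5419, -1.6286).
Back-substitute: x_3 = -1.6286/5.4853 = -0.2969.
x_2 = (-4.5419 + 1.2749·(-0.2969))/3.5857 = -1.3722.
x_1 = (-0.7559 + 3.0237·(-1.3722) − 1.1339·(-0.2969))/5.2915 = -0.8634.

x = (-0.8634, -1.3722, -0.2969)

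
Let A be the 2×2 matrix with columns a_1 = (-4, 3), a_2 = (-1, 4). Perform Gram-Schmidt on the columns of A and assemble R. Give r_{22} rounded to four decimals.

a_1 = (-4, 3); ‖a_1‖ = 5.0000, so q_1 = (-0.8000, 0.6000).
q_1·a_2 = (-0.8000)·(-1) + 0.6000·4 = 3.2000.
u_2 = a_2 − 3.2000·q_1 = (1.5600, 2.0800).
r_{22} = ‖u_2‖ = 2.6000.

r_{22} = 2.6000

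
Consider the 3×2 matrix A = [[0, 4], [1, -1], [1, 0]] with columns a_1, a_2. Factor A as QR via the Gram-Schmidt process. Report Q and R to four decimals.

Q = [[0.0000, 0.9847], [0.7071, -0.1231], [0.7071, 0.1231]], R = [[1.4142, -0.7071], [0.0000, 4.0620]]

a_1 = (0, 1, 1); ‖a_1‖ = 1.4142, so q_1 = (0.0000, 0.7071, 0.7071).
q_1·a_2 = 0.0000·4 + 0.7071·(-1) + 0.7071·0 = -0.7071.
u_2 = a_2 + 0.7071·q_1 = (4.0000, -0.5000, 0.5000).
‖u_2‖ = 4.0620, so q_2 = (0.9847, -0.1231, 0.1231).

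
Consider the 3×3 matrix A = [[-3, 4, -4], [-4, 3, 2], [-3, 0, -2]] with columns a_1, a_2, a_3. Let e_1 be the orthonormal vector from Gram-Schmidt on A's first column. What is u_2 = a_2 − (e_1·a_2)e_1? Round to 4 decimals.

u_2 = (1.8824, 0.1765, -2.1176)

a_1 = (-3, -4, -3); ‖a_1‖ = 5.8310, so e_1 = (-0.5145, -0.6860, -0.5145).
e_1·a_2 = (-0.5145)·4 + (-0.6860)·3 + (-0.5145)·0 = -4.1160.
u_2 = a_2 + 4.1160·e_1 = (1.8824, 0.1765, -2.1176).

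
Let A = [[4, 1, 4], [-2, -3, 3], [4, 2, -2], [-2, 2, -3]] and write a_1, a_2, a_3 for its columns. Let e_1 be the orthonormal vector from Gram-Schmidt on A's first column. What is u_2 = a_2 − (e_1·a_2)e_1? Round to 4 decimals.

u_2 = (-0.4000, -2.3000, 0.6000, 2.7000)

a_1 = (4, -2, 4, -2); ‖a_1‖ = 6.3246, so e_1 = (0.6325, -0.3162, 0.6325, -0.3162).
e_1·a_2 = 0.6325·1 + (-0.3162)·(-3) + 0.6325·2 + (-0.3162)·2 = 2.2136.
u_2 = a_2 − 2.2136·e_1 = (-0.4000, -2.3000, 0.6000, 2.7000).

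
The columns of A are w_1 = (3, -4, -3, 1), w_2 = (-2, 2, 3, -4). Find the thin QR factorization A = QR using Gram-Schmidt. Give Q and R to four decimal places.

Q = [[0.5071, 0.0901], [-0.6761, -0.3112], [-0.5071, 0.1965], [0.1690, -0.9254]], R = [[5.9161, -4.5638], [0.0000, 3.4888]]

e_1 = w_1/‖w_1‖ = (3, -4, -3, 1)/5.9161 = (0.5071, -0.6761, -0.5071, 0.1690).
r_{12} = e_1·w_2 = -4.5638.
u_2 = w_2 + 4.5638·e_1 = (0.3143, -1.0857, 0.6857, -3.2286).
‖u_2‖ = 3.4888, so e_2 = (0.0901, -0.3112, 0.1965, -0.9254).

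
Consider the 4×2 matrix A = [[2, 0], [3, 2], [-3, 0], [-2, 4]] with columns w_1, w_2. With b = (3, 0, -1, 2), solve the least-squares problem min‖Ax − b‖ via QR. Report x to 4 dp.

x = (0.2248, 0.4225)

w_1 = (2, 3, -3, -2); ‖w_1‖ = 5.0990, so e_1 = (0.3922, 0.5883, -0.5883, -0.3922).
e_1·w_2 = 0.3922·0 + 0.5883·2 + (-0.5883)·0 + (-0.3922)·4 = -0.3922.
u_2 = w_2 + 0.3922·e_1 = (0.1538, 2.2308, -0.2308, 3.8462).
‖u_2‖ = 4.4549, so e_2 = (0.0345, 0.5007, -0.0518, 0.8634).
Qᵀb = (0.9806, 1.8821).
Back-substitute: x_2 = 1.8821/4.4549 = 0.4225.
x_1 = (0.9806 + 0.3922·0.4225)/5.0990 = 0.2248.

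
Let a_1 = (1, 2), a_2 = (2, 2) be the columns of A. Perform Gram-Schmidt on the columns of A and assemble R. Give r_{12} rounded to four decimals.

a_1 = (1, 2); ‖a_1‖ = 2.2361, so e_1 = (0.4472, 0.8944).
r_{12} = e_1·a_2 = 2.6833.

r_{12} = 2.6833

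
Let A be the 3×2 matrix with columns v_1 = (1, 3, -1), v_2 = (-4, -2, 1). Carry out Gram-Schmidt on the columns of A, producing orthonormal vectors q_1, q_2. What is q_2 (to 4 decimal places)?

v_1 = (1, 3, -1); ‖v_1‖ = 3.3166, so q_1 = (0.3015, 0.9045, -0.3015).
q_1·v_2 = 0.3015·(-4) + 0.9045·(-2) + (-0.3015)·1 = -3.3166.
u_2 = v_2 + 3.3166·q_1 = (-3.0000, 1.0000, 0.0000).
‖u_2‖ = 3.1623, so q_2 = (-0.9487, 0.3162, 0.0000).

q_2 = (-0.9487, 0.3162, 0.0000)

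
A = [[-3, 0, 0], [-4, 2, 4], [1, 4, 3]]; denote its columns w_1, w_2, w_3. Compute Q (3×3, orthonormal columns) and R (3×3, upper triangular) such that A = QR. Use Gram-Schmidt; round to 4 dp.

w_1 = (-3, -4, 1); ‖w_1‖ = 5.0990, so q_1 = (-0.5883, -0.7845, 0.1961).
q_1·w_2 = (-0.5883)·0 + (-0.7845)·2 + 0.1961·4 = -0.7845.
u_2 = w_2 + 0.7845·q_1 = (-0.4615, 1.3846, 4.1538).
‖u_2‖ = 4.4028, so q_2 = (-0.1048, 0.3145, 0.9435).
q_1·w_3 = (-0.5883)·0 + (-0.7845)·4 + 0.1961·3 = -2.5495; q_2·w_3 = (-0.1048)·0 + 0.3145·4 + 0.9435·3 = 4.0883.
u_3 = w_3 + 2.5495·q_1 − 4.0883·q_2 = (-1.0714, 0.7143, -0.3571).
‖u_3‖ = 1.3363, so q_3 = (-0.8018, 0.5345, -0.2673).

Q = [[-0.5883, -0.1048, -0.8018], [-0.7845, 0.3145, 0.5345], [0.1961, 0.9435, -0.2673]], R = [[5.0990, -0.7845, -2.5495], [0.0000, 4.4028, 4.0883], [0.0000, 0.0000, 1.3363]]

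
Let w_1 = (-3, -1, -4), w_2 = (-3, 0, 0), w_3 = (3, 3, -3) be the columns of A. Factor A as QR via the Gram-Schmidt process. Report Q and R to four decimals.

Q = [[-0.5883, -0.8086, 0.0000], [-0.1961, 0.1427, 0.9701], [-0.7845, 0.5708, -0.2425]], R = [[5.0990, 1.7650, 0.0000], [0.0000, 2.4258, -3.7101], [0.0000, 0.0000, 3.6380]]

q_1 = w_1/‖w_1‖ = (-3, -1, -4)/5.0990 = (-0.5883, -0.1961, -0.7845).
r_{12} = q_1·w_2 = 1.7650.
u_2 = w_2 − 1.7650·q_1 = (-1.9615, 0.3462, 1.3846).
‖u_2‖ = 2.4258, so q_2 = (-0.8086, 0.1427, 0.5708).
r_{13} = q_1·w_3 = 0.0000; r_{23} = q_2·w_3 = -3.7101.
u_3 = w_3 + 0.0000·q_1 + 3.7101·q_2 = (0.0000, 3.5294, -0.8824).
‖u_3‖ = 3.6380, so q_3 = (0.0000, 0.9701, -0.2425).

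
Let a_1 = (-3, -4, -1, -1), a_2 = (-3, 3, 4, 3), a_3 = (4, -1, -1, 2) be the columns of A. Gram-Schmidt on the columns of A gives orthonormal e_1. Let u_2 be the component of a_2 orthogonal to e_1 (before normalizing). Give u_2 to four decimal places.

u_2 = (-4.1111, 1.5185, 3.6296, 2.6296)

a_1 = (-3, -4, -1, -1); ‖a_1‖ = 5.1962, so e_1 = (-0.5774, -0.7698, -0.1925, -0.1925).
e_1·a_2 = (-0.5774)·(-3) + (-0.7698)·3 + (-0.1925)·4 + (-0.1925)·3 = -1.9245.
u_2 = a_2 + 1.9245·e_1 = (-4.1111, 1.5185, 3.6296, 2.6296).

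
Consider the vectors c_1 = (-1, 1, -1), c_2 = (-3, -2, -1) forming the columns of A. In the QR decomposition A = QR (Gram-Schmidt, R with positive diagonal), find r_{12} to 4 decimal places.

r_{12} = 1.1547

c_1 = (-1, 1, -1); ‖c_1‖ = 1.7321, so q_1 = (-0.5774, 0.5774, -0.5774).
r_{12} = q_1·c_2 = 1.1547.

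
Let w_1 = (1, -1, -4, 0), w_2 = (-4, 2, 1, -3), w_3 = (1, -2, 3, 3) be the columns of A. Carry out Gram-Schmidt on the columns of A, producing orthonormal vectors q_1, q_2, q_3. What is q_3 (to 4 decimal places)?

w_1 = (1, -1, -4, 0); ‖w_1‖ = 4.2426, so q_1 = (0.2357, -0.2357, -0.9428, 0.0000).
q_1·w_2 = 0.2357·(-4) + (-0.2357)·2 + (-0.9428)·1 + 0.0000·(-3) = -2.3570.
u_2 = w_2 + 2.3570·q_1 = (-3.4444, 1.4444, -1.2222, -3.0000).
‖u_2‖ = 4.9441, so q_2 = (-0.6967, 0.2922, -0.2472, -0.6068).
q_1·w_3 = 0.2357·1 + (-0.2357)·(-2) + (-0.9428)·3 + 0.0000·3 = -2.1213; q_2·w_3 = (-0.6967)·1 + 0.2922·(-2) + (-0.2472)·3 + (-0.6068)·3 = -3.8429.
u_3 = w_3 + 2.1213·q_1 + 3.8429·q_2 = (-1.1773, -1.3773, 0.0500, 0.6682).
‖u_3‖ = 1.9318, so q_3 = (-0.6094, -0.7130, 0.0259, 0.3459).

q_3 = (-0.6094, -0.7130, 0.0259, 0.3459)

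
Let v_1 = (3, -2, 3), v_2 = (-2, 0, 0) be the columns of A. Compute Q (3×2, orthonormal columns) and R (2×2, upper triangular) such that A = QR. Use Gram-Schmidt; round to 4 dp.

e_1 = v_1/‖v_1‖ = (3, -2, 3)/4.6904 = (0.6396, -0.4264, 0.6396).
r_{12} = e_1·v_2 = -1.2792.
u_2 = v_2 + 1.2792·e_1 = (-1.1818, -0.5455, 0.8182).
‖u_2‖ = 1.5374, so e_2 = (-0.7687, -0.3548, 0.5322).

Q = [[0.6396, -0.7687], [-0.4264, -0.3548], [0.6396, 0.5322]], R = [[4.6904, -1.2792], [0.0000, 1.5374]]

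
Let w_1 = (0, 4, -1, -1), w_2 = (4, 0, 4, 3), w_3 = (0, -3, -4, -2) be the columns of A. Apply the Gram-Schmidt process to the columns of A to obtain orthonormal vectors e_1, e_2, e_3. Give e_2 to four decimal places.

w_1 = (0, 4, -1, -1); ‖w_1‖ = 4.2426, so e_1 = (0.0000, 0.9428, -0.2357, -0.2357).
e_1·w_2 = 0.0000·4 + 0.9428·0 + (-0.2357)·4 + (-0.2357)·3 = -1.6499.
u_2 = w_2 + 1.6499·e_1 = (4.0000, 1.5556, 3.6111, 2.6111).
‖u_2‖ = 6.1869, so e_2 = (0.6465, 0.2514, 0.5837, 0.4220).

e_2 = (0.6465, 0.2514, 0.5837, 0.4220)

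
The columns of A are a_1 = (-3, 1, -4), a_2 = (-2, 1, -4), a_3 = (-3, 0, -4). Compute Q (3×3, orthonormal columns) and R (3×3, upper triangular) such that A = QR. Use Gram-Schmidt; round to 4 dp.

Q = [[-0.5883, 0.8086, 0.0000], [0.1961, 0.1427, -0.9701], [-0.7845, -0.5708, -0.2425]], R = [[5.0990, 4.5107, 4.9029], [0.0000, 0.8086, -0.1427], [0.0000, 0.0000, 0.9701]]

e_1 = a_1/‖a_1‖ = (-3, 1, -4)/5.0990 = (-0.5883, 0.1961, -0.7845).
r_{12} = e_1·a_2 = 4.5107.
u_2 = a_2 − 4.5107·e_1 = (0.6538, 0.1154, -0.4615).
‖u_2‖ = 0.8086, so e_2 = (0.8086, 0.1427, -0.5708).
r_{13} = e_1·a_3 = 4.9029; r_{23} = e_2·a_3 = -0.1427.
u_3 = a_3 − 4.9029·e_1 + 0.1427·e_2 = (0.0000, -0.9412, -0.2353).
‖u_3‖ = 0.9701, so e_3 = (0.0000, -0.9701, -0.2425).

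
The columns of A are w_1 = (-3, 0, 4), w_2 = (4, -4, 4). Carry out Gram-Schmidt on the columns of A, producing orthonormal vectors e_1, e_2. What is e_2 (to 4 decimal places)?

w_1 = (-3, 0, 4); ‖w_1‖ = 5.0000, so e_1 = (-0.6000, 0.0000, 0.8000).
e_1·w_2 = (-0.6000)·4 + 0.0000·(-4) + 0.8000·4 = 0.8000.
u_2 = w_2 − 0.8000·e_1 = (4.4800, -4.0000, 3.3600).
‖u_2‖ = 6.8819, so e_2 = (0.6510, -0.5812, 0.4882).

e_2 = (0.6510, -0.5812, 0.4882)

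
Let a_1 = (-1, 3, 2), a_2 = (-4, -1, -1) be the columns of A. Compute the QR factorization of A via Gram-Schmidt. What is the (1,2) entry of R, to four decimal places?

r_{12} = -0.2673

a_1 = (-1, 3, 2); ‖a_1‖ = 3.7417, so q_1 = (-0.2673, 0.8018, 0.5345).
r_{12} = q_1·a_2 = -0.2673.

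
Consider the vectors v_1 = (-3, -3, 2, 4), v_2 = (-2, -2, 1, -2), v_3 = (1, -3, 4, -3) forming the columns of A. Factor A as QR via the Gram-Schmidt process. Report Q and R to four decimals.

Q = [[-0.4867, -0.4396, 0.6570], [-0.4867, -0.4396, -0.2521], [0.3244, 0.1971, 0.7086], [0.6489, -0.7580, -0.0506]], R = [[6.1644, 0.9733, 0.3244], [0.0000, 3.4717, 3.9417], [0.0000, 0.0000, 4.3998]]

v_1 = (-3, -3, 2, 4); ‖v_1‖ = 6.1644, so q_1 = (-0.4867, -0.4867, 0.3244, 0.6489).
q_1·v_2 = (-0.4867)·(-2) + (-0.4867)·(-2) + 0.3244·1 + 0.6489·(-2) = 0.9733.
u_2 = v_2 − 0.9733·q_1 = (-1.5263, -1.5263, 0.6842, -2.6316).
‖u_2‖ = 3.4717, so q_2 = (-0.4396, -0.4396, 0.1971, -0.7580).
q_1·v_3 = (-0.4867)·1 + (-0.4867)·(-3) + 0.3244·4 + 0.6489·(-3) = 0.3244; q_2·v_3 = (-0.4396)·1 + (-0.4396)·(-3) + 0.1971·4 + (-0.7580)·(-3) = 3.9417.
u_3 = v_3 − 0.3244·q_1 − 3.9417·q_2 = (2.8908, -1.1092, 3.1179, -0.2227).
‖u_3‖ = 4.3998, so q_3 = (0.6570, -0.2521, 0.7086, -0.0506).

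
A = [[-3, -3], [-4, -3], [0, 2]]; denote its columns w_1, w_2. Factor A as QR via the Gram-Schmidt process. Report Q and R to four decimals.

Q = [[-0.6000, -0.2299], [-0.8000, 0.1724], [0.0000, 0.9578]], R = [[5.0000, 4.2000], [0.0000, 2.0881]]

e_1 = w_1/‖w_1‖ = (-3, -4, 0)/5.0000 = (-0.6000, -0.8000, 0.0000).
r_{12} = e_1·w_2 = 4.2000.
u_2 = w_2 − 4.2000·e_1 = (-0.4800, 0.3600, 2.0000).
‖u_2‖ = 2.0881, so e_2 = (-0.2299, 0.1724, 0.9578).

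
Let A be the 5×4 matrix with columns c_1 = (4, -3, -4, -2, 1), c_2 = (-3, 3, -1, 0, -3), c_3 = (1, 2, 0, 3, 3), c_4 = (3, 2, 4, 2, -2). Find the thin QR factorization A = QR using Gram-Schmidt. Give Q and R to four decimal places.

c_1 = (4, -3, -4, -2, 1); ‖c_1‖ = 6.7823, so e_1 = (0.5898, -0.4423, -0.5898, -0.2949, 0.1474).
e_1·c_2 = 0.5898·(-3) + (-0.4423)·3 + (-0.5898)·(-1) + (-0.2949)·0 + 0.1474·(-3) = -2.9488.
u_2 = c_2 + 2.9488·e_1 = (-1.2609, 1.6957, -2.7391, -0.8696, -2.5652).
‖u_2‖ = 4.3937, so e_2 = (-0.2870, 0.3859, -0.6234, -0.1979, -0.5838).
e_1·c_3 = 0.5898·1 + (-0.4423)·2 + (-0.5898)·0 + (-0.2949)·3 + 0.1474·3 = -0.7372; e_2·c_3 = (-0.2870)·1 + 0.3859·2 + (-0.6234)·0 + (-0.1979)·3 + (-0.5838)·3 = -1.8604.
u_3 = c_3 + 0.7372·e_1 + 1.8604·e_2 = (0.9009, 2.3919, -1.5946, 2.4144, 2.0225).
‖u_3‖ = 4.3584, so e_3 = (0.2067, 0.5488, -0.3659, 0.5540, 0.4641).
e_1·c_4 = 0.5898·3 + (-0.4423)·2 + (-0.5898)·4 + (-0.2949)·2 + 0.1474·(-2) = -2.3591; e_2·c_4 = (-0.2870)·3 + 0.3859·2 + (-0.6234)·4 + (-0.1979)·2 + (-0.5838)·(-2) = -1.8109; e_3·c_4 = 0.2067·3 + 0.5488·2 + (-0.3659)·4 + 0.5540·2 + 0.4641·(-2) = 0.4341.
u_4 = c_4 + 2.3591·e_1 + 1.8109·e_2 − 0.4341·e_3 = (3.7819, 1.4172, 1.6385, 0.7055, -2.9109).
‖u_4‖ = 5.2884, so e_4 = (0.7151, 0.2680, 0.3098, 0.1334, -0.5504).

Q = [[0.5898, -0.2870, 0.2067, 0.7151], [-0.4423, 0.3859, 0.5488, 0.2680], [-0.5898, -0.6234, -0.3659, 0.3098], [-0.2949, -0.1979, 0.5540, 0.1334], [0.1474, -0.5838, 0.4641, -0.5504]], R = [[6.7823, -2.9488, -0.7372, -2.3591], [0.0000, 4.3937, -1.8604, -1.8109], [0.0000, 0.0000, 4.3584, 0.4341], [0.0000, 0.0000, 0.0000, 5.2884]]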